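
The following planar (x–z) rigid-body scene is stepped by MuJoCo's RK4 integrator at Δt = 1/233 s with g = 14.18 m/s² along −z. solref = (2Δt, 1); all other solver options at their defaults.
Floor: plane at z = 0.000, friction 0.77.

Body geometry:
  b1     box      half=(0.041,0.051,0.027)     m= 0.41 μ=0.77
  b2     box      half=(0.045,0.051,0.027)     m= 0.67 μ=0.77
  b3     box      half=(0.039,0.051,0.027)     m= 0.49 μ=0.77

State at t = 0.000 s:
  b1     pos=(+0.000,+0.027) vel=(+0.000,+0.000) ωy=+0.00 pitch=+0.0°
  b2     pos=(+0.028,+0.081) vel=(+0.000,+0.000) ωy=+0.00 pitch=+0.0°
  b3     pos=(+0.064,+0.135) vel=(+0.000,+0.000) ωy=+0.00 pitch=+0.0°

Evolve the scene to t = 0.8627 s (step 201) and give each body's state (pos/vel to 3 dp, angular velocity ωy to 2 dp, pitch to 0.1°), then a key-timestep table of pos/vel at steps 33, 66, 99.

State at t = 0.8627 s:
  b1     pos=(+0.000,+0.027) vel=(+0.000,+0.000) ωy=+0.00 pitch=+0.0°
  b2     pos=(+0.073,+0.045) vel=(+0.000,+0.000) ωy=+0.00 pitch=+90.0°
  b3     pos=(+0.217,+0.027) vel=(+0.000,+0.000) ωy=+0.00 pitch=+180.0°

Key-timestep trajectory:
   step    t(s)  b1.x    b1.z    b1.vx   b1.vz   b2.x    b2.z    b2.vx   b2.vz   b3.x    b3.z    b3.vx   b3.vz 
     33  0.1416   +0.000  +0.027  -0.001  +0.000   +0.032  +0.082  +0.061  +0.020   +0.074  +0.131  +0.166  -0.071
     66  0.2833   +0.000  +0.027  -0.001  +0.001   +0.056  +0.080  +0.304  -0.220   +0.123  +0.080  +0.454  -0.987
     99  0.4249   +0.000  +0.027  +0.000  +0.000   +0.073  +0.045  +0.000  +0.001   +0.187  +0.046  +0.393  -0.097


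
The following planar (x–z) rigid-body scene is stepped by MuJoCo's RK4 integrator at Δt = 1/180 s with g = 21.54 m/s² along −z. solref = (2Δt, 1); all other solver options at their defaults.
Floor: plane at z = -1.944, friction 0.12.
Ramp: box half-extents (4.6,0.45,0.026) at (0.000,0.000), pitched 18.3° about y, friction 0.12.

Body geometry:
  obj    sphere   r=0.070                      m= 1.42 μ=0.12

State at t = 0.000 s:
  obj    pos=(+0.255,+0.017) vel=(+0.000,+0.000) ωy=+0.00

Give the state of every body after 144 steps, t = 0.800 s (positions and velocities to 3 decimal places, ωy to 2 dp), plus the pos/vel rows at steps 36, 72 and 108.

State at t = 0.800 s:
  obj    pos=(+1.723,-0.469) vel=(+3.670,-1.214) ωy=+55.19

Key-timestep trajectory:
   step    t(s)  obj.x    obj.z    obj.vx   obj.vz 
     36  0.2000   +0.347  -0.014  +0.918  -0.304
     72  0.4000   +0.622  -0.105  +1.835  -0.607
    108  0.6000   +1.081  -0.256  +2.752  -0.910


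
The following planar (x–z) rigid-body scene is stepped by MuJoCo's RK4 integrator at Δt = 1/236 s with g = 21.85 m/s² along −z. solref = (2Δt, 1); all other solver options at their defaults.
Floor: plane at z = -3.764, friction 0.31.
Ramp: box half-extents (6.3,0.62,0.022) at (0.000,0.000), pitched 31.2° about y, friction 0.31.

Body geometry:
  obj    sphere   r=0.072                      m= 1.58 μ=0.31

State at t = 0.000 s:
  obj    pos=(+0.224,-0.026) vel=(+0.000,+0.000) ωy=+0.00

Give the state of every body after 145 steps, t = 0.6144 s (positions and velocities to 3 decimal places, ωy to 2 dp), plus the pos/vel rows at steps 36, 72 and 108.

State at t = 0.6144 s:
  obj    pos=(+1.530,-0.816) vel=(+4.249,-2.573) ωy=+68.97

Key-timestep trajectory:
   step    t(s)  obj.x    obj.z    obj.vx   obj.vz 
     36  0.1525   +0.305  -0.075  +1.055  -0.639
     72  0.3051   +0.546  -0.221  +2.110  -1.278
    108  0.4576   +0.948  -0.464  +3.165  -1.917


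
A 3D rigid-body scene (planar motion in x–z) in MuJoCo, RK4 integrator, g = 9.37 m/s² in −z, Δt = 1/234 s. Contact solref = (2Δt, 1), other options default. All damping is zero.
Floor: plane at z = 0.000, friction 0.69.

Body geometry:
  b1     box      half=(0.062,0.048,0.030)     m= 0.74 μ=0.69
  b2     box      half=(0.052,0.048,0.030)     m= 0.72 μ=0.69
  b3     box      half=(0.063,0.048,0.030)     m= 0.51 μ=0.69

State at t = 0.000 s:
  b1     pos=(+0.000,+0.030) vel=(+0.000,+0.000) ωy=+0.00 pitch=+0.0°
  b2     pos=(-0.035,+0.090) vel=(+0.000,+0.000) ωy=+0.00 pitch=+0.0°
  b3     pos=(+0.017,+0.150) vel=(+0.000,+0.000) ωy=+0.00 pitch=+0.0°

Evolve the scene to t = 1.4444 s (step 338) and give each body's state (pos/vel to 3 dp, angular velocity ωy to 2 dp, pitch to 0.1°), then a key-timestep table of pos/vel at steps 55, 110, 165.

State at t = 1.4444 s:
  b1     pos=(+0.000,+0.030) vel=(+0.000,+0.000) ωy=+0.00 pitch=+0.0°
  b2     pos=(-0.035,+0.090) vel=(+0.000,+0.000) ωy=+0.00 pitch=+0.0°
  b3     pos=(+0.157,+0.030) vel=(+0.000,+0.000) ωy=+0.00 pitch=+180.0°

Key-timestep trajectory:
   step    t(s)  b1.x    b1.z    b1.vx   b1.vz   b2.x    b2.z    b2.vx   b2.vz   b3.x    b3.z    b3.vx   b3.vz 
     55  0.2350   +0.000  +0.030  +0.000  +0.000   -0.035  +0.090  +0.000  +0.000   +0.018  +0.150  +0.008  +0.000
    110  0.4701   +0.000  +0.030  +0.000  +0.000   -0.035  +0.090  +0.000  +0.000   +0.025  +0.149  +0.087  -0.026
    165  0.7051   +0.000  +0.030  +0.000  +0.000   -0.035  +0.090  +0.000  +0.000   +0.079  +0.122  +0.409  -0.110


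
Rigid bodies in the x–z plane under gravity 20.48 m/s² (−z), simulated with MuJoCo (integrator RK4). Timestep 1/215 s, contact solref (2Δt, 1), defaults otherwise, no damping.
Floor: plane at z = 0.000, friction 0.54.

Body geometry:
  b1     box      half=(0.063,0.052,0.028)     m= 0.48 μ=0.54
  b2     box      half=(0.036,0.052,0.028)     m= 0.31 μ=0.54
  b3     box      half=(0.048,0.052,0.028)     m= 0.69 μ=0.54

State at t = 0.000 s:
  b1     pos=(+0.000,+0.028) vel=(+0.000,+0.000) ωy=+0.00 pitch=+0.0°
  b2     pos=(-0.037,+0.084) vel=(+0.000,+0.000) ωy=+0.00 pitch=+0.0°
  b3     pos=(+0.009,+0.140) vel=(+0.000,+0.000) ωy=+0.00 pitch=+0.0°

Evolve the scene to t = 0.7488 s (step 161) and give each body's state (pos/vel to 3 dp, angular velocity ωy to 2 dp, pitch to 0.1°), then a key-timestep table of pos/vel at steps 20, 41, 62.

State at t = 0.7488 s:
  b1     pos=(+0.000,+0.028) vel=(+0.000,+0.000) ωy=+0.00 pitch=+0.0°
  b2     pos=(-0.037,+0.084) vel=(+0.000,+0.000) ωy=+0.00 pitch=+0.0°
  b3     pos=(+0.130,+0.028) vel=(+0.000,+0.000) ωy=+0.00 pitch=+180.0°

Key-timestep trajectory:
   step    t(s)  b1.x    b1.z    b1.vx   b1.vz   b2.x    b2.z    b2.vx   b2.vz   b3.x    b3.z    b3.vx   b3.vz 
     20  0.0930   +0.000  +0.028  +0.000  +0.000   -0.037  +0.084  -0.001  +0.001   +0.022  +0.130  +0.282  -0.334
     41  0.1907   +0.000  +0.028  +0.000  +0.000   -0.037  +0.084  +0.000  +0.000   +0.066  +0.103  +0.546  +0.038
     62  0.2884   +0.000  +0.028  +0.000  +0.000   -0.037  +0.084  +0.000  +0.000   +0.124  +0.041  +0.611  -1.562


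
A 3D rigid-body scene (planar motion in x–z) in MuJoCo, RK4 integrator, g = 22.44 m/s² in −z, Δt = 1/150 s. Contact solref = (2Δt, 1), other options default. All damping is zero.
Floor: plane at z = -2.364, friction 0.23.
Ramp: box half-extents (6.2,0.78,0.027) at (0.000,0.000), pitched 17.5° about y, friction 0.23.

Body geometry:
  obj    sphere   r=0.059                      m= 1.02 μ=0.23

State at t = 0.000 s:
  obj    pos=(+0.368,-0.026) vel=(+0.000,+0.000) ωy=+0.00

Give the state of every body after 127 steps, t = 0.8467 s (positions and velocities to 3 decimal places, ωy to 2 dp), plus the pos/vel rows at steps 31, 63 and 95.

State at t = 0.8467 s:
  obj    pos=(+2.016,-0.545) vel=(+3.892,-1.227) ωy=+69.15

Key-timestep trajectory:
   step    t(s)  obj.x    obj.z    obj.vx   obj.vz 
     31  0.2067   +0.466  -0.057  +0.950  -0.300
     63  0.4200   +0.774  -0.154  +1.931  -0.609
     95  0.6333   +1.290  -0.317  +2.911  -0.918


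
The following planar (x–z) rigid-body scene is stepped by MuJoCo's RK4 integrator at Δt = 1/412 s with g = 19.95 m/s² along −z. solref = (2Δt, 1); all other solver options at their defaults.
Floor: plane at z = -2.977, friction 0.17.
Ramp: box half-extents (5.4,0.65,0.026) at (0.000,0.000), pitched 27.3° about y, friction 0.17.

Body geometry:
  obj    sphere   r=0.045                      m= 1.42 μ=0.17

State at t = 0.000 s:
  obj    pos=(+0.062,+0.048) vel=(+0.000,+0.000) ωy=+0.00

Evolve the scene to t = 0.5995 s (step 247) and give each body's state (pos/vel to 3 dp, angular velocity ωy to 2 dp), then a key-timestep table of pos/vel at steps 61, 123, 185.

State at t = 0.5995 s:
  obj    pos=(+1.106,-0.491) vel=(+3.482,-1.797) ωy=+87.05

Key-timestep trajectory:
   step    t(s)  obj.x    obj.z    obj.vx   obj.vz 
     61  0.1481   +0.126  +0.015  +0.860  -0.444
    123  0.2985   +0.321  -0.086  +1.734  -0.895
    185  0.4490   +0.648  -0.254  +2.608  -1.346


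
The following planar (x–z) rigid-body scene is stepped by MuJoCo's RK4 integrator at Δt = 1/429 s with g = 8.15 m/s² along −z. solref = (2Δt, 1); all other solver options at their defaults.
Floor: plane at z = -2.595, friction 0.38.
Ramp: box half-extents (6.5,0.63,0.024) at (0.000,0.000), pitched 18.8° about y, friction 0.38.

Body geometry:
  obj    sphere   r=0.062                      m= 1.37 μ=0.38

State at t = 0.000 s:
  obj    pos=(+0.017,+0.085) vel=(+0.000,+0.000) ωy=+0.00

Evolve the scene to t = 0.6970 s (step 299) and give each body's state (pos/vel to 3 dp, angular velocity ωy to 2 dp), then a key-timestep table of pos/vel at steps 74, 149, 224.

State at t = 0.6970 s:
  obj    pos=(+0.448,-0.062) vel=(+1.238,-0.421) ωy=+21.09

Key-timestep trajectory:
   step    t(s)  obj.x    obj.z    obj.vx   obj.vz 
     74  0.1725   +0.043  +0.076  +0.306  -0.104
    149  0.3473   +0.124  +0.049  +0.617  -0.210
    224  0.5221   +0.259  +0.003  +0.927  -0.316


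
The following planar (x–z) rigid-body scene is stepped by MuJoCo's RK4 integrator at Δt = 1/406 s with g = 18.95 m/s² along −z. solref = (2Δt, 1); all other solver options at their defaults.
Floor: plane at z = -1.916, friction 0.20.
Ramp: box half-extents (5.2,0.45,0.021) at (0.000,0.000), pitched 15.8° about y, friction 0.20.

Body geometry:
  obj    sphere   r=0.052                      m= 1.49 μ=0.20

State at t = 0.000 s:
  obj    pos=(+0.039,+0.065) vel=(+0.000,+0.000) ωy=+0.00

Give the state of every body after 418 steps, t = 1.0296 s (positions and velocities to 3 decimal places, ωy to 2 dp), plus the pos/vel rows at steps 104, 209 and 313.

State at t = 1.0296 s:
  obj    pos=(+1.919,-0.467) vel=(+3.651,-1.033) ωy=+72.96

Key-timestep trajectory:
   step    t(s)  obj.x    obj.z    obj.vx   obj.vz 
    104  0.2562   +0.155  +0.032  +0.908  -0.257
    209  0.5148   +0.509  -0.068  +1.826  -0.517
    313  0.7709   +1.093  -0.233  +2.734  -0.774


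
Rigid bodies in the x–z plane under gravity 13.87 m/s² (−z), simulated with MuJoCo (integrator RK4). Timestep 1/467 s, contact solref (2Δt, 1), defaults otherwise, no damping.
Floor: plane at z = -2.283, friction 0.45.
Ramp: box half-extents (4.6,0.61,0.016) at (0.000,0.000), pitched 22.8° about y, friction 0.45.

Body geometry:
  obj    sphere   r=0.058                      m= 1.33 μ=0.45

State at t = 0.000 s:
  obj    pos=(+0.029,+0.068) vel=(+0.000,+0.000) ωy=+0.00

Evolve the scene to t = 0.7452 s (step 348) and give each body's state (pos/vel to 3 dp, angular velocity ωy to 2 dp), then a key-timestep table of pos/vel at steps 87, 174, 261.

State at t = 0.7452 s:
  obj    pos=(+1.012,-0.345) vel=(+2.637,-1.109) ωy=+49.32

Key-timestep trajectory:
   step    t(s)  obj.x    obj.z    obj.vx   obj.vz 
     87  0.1863   +0.090  +0.042  +0.659  -0.277
    174  0.3726   +0.275  -0.035  +1.319  -0.554
    261  0.5589   +0.582  -0.164  +1.978  -0.832


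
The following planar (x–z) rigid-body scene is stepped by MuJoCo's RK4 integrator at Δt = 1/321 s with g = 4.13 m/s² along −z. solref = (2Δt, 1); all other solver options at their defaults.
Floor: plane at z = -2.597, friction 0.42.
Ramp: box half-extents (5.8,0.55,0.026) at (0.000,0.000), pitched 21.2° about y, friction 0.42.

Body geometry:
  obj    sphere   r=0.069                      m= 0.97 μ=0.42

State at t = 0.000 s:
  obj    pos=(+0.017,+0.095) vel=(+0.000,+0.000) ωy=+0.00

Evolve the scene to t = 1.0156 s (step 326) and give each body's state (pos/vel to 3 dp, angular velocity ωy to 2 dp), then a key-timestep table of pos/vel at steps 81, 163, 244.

State at t = 1.0156 s:
  obj    pos=(+0.530,-0.104) vel=(+1.010,-0.392) ωy=+15.70

Key-timestep trajectory:
   step    t(s)  obj.x    obj.z    obj.vx   obj.vz 
     81  0.2523   +0.049  +0.083  +0.251  -0.097
    163  0.5078   +0.145  +0.046  +0.505  -0.196
    244  0.7601   +0.304  -0.016  +0.756  -0.293


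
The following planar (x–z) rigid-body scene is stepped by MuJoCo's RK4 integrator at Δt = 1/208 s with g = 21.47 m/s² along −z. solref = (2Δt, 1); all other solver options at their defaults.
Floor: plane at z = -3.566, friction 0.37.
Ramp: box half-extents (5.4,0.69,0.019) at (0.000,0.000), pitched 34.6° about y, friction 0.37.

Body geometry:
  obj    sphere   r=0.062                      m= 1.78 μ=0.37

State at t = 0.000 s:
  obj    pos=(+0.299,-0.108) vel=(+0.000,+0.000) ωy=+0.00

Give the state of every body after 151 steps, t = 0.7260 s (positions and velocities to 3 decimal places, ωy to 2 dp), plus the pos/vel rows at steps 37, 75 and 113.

State at t = 0.7260 s:
  obj    pos=(+2.188,-1.411) vel=(+5.204,-3.590) ωy=+101.94

Key-timestep trajectory:
   step    t(s)  obj.x    obj.z    obj.vx   obj.vz 
     37  0.1779   +0.413  -0.186  +1.276  -0.880
     75  0.3606   +0.765  -0.429  +2.585  -1.783
    113  0.5433   +1.357  -0.838  +3.894  -2.687


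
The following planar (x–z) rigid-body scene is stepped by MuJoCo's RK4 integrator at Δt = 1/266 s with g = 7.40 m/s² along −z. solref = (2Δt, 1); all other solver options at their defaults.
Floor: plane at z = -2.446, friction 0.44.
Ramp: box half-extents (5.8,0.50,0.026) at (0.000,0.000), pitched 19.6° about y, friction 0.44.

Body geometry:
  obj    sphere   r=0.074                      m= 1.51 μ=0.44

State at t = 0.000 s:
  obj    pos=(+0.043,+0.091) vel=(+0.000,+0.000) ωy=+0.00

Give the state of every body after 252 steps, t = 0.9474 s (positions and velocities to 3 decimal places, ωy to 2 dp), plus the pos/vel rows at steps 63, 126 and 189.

State at t = 0.9474 s:
  obj    pos=(+0.793,-0.176) vel=(+1.582,-0.564) ωy=+22.70

Key-timestep trajectory:
   step    t(s)  obj.x    obj.z    obj.vx   obj.vz 
     63  0.2368   +0.090  +0.074  +0.396  -0.141
    126  0.4737   +0.230  +0.024  +0.791  -0.282
    189  0.7105   +0.465  -0.059  +1.187  -0.423


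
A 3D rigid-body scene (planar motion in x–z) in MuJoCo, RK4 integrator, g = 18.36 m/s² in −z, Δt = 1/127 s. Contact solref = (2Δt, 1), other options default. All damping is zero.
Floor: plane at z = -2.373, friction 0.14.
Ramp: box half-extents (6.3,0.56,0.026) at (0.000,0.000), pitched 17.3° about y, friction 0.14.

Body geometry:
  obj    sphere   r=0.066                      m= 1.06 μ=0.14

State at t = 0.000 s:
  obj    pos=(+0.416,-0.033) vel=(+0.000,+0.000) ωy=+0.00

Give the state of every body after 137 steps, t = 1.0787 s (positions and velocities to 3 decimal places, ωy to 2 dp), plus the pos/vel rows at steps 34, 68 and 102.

State at t = 1.0787 s:
  obj    pos=(+2.583,-0.708) vel=(+4.017,-1.251) ωy=+63.72

Key-timestep trajectory:
   step    t(s)  obj.x    obj.z    obj.vx   obj.vz 
     34  0.2677   +0.550  -0.075  +0.997  -0.311
     68  0.5354   +0.950  -0.200  +1.994  -0.621
    102  0.8031   +1.617  -0.407  +2.991  -0.932


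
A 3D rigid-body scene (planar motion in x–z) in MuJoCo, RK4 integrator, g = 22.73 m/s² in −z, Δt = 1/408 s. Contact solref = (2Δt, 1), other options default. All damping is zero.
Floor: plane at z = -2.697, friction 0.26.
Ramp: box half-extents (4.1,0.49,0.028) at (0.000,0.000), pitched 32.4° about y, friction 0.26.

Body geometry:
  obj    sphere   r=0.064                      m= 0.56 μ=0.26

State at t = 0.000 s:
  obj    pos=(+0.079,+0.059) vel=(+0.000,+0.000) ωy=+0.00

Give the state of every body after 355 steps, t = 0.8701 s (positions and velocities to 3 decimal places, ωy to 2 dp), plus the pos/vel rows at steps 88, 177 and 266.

State at t = 0.8701 s:
  obj    pos=(+2.860,-1.706) vel=(+6.391,-4.056) ωy=+118.26

Key-timestep trajectory:
   step    t(s)  obj.x    obj.z    obj.vx   obj.vz 
     88  0.2157   +0.250  -0.050  +1.585  -1.006
    177  0.4338   +0.770  -0.380  +3.187  -2.022
    266  0.6520   +1.640  -0.932  +4.789  -3.039


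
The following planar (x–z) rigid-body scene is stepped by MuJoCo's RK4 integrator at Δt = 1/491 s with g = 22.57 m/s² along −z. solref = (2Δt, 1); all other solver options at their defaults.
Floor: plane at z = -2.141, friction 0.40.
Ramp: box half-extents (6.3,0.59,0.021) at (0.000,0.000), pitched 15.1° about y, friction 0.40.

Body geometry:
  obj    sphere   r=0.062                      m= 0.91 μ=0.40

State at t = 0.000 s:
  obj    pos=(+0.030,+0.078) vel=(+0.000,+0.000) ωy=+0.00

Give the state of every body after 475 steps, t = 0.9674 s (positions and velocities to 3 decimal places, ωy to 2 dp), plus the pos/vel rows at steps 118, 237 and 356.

State at t = 0.9674 s:
  obj    pos=(+1.927,-0.434) vel=(+3.923,-1.058) ωy=+65.53

Key-timestep trajectory:
   step    t(s)  obj.x    obj.z    obj.vx   obj.vz 
    118  0.2403   +0.147  +0.046  +0.975  -0.263
    237  0.4827   +0.502  -0.050  +1.957  -0.528
    356  0.7251   +1.096  -0.210  +2.940  -0.793


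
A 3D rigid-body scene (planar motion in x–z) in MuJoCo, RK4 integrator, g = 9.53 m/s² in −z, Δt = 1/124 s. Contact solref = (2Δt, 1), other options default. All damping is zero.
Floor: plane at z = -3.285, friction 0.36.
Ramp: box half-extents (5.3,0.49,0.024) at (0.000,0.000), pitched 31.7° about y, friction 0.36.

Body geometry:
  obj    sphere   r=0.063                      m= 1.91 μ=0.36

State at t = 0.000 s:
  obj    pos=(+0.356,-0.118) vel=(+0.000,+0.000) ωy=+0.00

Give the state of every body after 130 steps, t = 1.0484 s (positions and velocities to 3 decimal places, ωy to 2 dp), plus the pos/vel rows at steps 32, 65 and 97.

State at t = 1.0484 s:
  obj    pos=(+2.029,-1.151) vel=(+3.191,-1.971) ωy=+59.51

Key-timestep trajectory:
   step    t(s)  obj.x    obj.z    obj.vx   obj.vz 
     32  0.2581   +0.458  -0.180  +0.786  -0.485
     65  0.5242   +0.774  -0.376  +1.595  -0.985
     97  0.7823   +1.287  -0.693  +2.381  -1.470


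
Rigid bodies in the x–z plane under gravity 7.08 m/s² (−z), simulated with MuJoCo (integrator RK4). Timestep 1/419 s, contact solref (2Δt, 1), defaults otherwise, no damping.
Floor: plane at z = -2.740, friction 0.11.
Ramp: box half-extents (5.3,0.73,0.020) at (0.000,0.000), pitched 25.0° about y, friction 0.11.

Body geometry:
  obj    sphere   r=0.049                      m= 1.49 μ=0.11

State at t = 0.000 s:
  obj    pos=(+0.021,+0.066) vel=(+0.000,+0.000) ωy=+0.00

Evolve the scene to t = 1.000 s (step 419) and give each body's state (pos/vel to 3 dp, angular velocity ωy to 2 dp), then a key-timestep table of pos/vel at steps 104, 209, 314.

State at t = 1.000 s:
  obj    pos=(+1.059,-0.418) vel=(+2.074,-0.968) ωy=+35.90

Key-timestep trajectory:
   step    t(s)  obj.x    obj.z    obj.vx   obj.vz 
    104  0.2482   +0.085  +0.036  +0.516  -0.242
    209  0.4988   +0.280  -0.054  +1.032  -0.492
    314  0.7494   +0.604  -0.206  +1.557  -0.718


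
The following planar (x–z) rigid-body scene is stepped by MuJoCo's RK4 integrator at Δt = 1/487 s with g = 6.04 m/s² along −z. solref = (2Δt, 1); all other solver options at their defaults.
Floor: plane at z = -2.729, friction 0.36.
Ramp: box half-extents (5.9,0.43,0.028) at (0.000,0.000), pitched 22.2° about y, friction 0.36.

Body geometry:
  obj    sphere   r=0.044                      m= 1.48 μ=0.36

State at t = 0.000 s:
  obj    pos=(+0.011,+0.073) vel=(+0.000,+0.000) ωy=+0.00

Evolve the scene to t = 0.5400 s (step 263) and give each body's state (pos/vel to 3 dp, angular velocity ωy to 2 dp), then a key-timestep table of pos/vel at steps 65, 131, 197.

State at t = 0.5400 s:
  obj    pos=(+0.231,-0.017) vel=(+0.815,-0.333) ωy=+20.00

Key-timestep trajectory:
   step    t(s)  obj.x    obj.z    obj.vx   obj.vz 
     65  0.1335   +0.025  +0.068  +0.201  -0.082
    131  0.2690   +0.066  +0.051  +0.406  -0.166
    197  0.4045   +0.135  +0.023  +0.611  -0.249


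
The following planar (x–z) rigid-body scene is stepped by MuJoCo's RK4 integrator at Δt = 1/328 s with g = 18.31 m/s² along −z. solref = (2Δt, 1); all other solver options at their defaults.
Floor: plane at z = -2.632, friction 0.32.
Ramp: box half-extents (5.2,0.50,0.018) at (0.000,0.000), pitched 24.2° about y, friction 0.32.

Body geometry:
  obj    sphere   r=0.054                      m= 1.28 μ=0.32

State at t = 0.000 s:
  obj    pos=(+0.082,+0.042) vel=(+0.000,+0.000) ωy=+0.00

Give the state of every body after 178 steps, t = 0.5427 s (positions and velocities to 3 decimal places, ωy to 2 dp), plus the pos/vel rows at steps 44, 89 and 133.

State at t = 0.5427 s:
  obj    pos=(+0.802,-0.282) vel=(+2.654,-1.193) ωy=+53.87

Key-timestep trajectory:
   step    t(s)  obj.x    obj.z    obj.vx   obj.vz 
     44  0.1341   +0.126  +0.022  +0.656  -0.295
     89  0.2713   +0.262  -0.039  +1.327  -0.596
    133  0.4055   +0.484  -0.139  +1.983  -0.891


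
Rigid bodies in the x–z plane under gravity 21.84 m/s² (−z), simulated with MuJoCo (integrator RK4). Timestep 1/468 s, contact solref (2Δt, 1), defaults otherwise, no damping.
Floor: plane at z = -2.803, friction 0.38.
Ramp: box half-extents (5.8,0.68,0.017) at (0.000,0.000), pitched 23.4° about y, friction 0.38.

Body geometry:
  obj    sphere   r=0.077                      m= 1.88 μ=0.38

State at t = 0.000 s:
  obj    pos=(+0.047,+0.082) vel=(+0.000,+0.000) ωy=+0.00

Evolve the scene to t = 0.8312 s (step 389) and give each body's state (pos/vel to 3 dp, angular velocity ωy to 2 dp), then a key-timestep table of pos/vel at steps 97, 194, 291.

State at t = 0.8312 s:
  obj    pos=(+2.011,-0.768) vel=(+4.726,-2.045) ωy=+66.87

Key-timestep trajectory:
   step    t(s)  obj.x    obj.z    obj.vx   obj.vz 
     97  0.2073   +0.169  +0.029  +1.179  -0.510
    194  0.4145   +0.536  -0.129  +2.357  -1.020
    291  0.6218   +1.146  -0.394  +3.536  -1.530


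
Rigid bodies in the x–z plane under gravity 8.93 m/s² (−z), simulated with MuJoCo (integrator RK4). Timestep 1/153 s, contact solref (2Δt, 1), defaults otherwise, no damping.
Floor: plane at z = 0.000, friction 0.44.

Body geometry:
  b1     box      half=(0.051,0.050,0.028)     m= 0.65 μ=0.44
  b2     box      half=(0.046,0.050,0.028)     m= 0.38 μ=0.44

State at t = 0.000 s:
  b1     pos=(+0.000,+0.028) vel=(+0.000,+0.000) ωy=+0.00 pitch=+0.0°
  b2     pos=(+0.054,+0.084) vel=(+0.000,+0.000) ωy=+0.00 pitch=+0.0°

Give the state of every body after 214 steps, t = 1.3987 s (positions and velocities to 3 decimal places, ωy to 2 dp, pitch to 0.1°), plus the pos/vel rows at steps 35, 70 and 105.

State at t = 1.3987 s:
  b1     pos=(+0.000,+0.028) vel=(+0.000,+0.000) ωy=+0.00 pitch=+0.0°
  b2     pos=(+0.176,+0.028) vel=(+0.000,+0.000) ωy=+0.00 pitch=+180.0°

Key-timestep trajectory:
   step    t(s)  b1.x    b1.z    b1.vx   b1.vz   b2.x    b2.z    b2.vx   b2.vz 
     35  0.2288   +0.000  +0.028  +0.000  +0.000   +0.072  +0.075  +0.194  -0.204
     70  0.4575   +0.000  +0.028  +0.000  +0.000   +0.121  +0.054  +0.086  +0.011
    105  0.6863   +0.000  +0.028  +0.000  +0.000   +0.141  +0.052  +0.164  -0.037


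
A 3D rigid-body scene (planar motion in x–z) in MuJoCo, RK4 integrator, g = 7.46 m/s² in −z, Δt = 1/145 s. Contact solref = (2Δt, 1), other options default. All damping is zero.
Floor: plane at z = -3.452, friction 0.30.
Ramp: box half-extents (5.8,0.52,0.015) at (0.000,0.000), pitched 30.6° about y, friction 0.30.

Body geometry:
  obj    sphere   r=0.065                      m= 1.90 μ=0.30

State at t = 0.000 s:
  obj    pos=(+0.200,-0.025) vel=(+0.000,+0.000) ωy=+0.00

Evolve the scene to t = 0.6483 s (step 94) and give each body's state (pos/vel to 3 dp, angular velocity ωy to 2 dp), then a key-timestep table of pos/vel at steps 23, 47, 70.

State at t = 0.6483 s:
  obj    pos=(+0.691,-0.316) vel=(+1.514,-0.895) ωy=+27.04

Key-timestep trajectory:
   step    t(s)  obj.x    obj.z    obj.vx   obj.vz 
     23  0.1586   +0.229  -0.043  +0.371  -0.219
     47  0.3241   +0.323  -0.098  +0.757  -0.448
     70  0.4828   +0.472  -0.186  +1.127  -0.667


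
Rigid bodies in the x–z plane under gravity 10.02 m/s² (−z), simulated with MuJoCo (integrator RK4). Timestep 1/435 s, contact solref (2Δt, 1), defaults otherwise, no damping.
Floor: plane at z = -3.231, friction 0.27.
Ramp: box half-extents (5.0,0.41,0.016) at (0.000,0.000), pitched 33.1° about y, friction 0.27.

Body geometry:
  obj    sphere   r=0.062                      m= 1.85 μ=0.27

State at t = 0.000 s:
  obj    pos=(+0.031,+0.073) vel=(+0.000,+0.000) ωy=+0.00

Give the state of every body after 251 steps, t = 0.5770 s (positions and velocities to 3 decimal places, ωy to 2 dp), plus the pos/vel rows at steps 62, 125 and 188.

State at t = 0.5770 s:
  obj    pos=(+0.576,-0.282) vel=(+1.889,-1.232) ωy=+36.37

Key-timestep trajectory:
   step    t(s)  obj.x    obj.z    obj.vx   obj.vz 
     62  0.1425   +0.064  +0.051  +0.467  -0.304
    125  0.2874   +0.166  -0.015  +0.941  -0.613
    188  0.4322   +0.337  -0.126  +1.415  -0.923


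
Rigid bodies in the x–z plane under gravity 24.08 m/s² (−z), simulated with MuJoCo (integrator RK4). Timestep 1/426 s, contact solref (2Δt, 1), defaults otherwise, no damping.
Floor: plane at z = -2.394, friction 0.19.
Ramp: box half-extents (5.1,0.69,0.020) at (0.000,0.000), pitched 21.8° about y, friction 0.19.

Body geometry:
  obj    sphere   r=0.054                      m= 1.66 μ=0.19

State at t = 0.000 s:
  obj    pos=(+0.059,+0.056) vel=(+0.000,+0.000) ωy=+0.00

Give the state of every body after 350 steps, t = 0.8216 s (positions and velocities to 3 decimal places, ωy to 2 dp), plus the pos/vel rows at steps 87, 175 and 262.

State at t = 0.8216 s:
  obj    pos=(+2.061,-0.745) vel=(+4.873,-1.949) ωy=+97.17

Key-timestep trajectory:
   step    t(s)  obj.x    obj.z    obj.vx   obj.vz 
     87  0.2042   +0.183  +0.007  +1.211  -0.485
    175  0.4108   +0.560  -0.144  +2.437  -0.975
    262  0.6150   +1.181  -0.393  +3.648  -1.459


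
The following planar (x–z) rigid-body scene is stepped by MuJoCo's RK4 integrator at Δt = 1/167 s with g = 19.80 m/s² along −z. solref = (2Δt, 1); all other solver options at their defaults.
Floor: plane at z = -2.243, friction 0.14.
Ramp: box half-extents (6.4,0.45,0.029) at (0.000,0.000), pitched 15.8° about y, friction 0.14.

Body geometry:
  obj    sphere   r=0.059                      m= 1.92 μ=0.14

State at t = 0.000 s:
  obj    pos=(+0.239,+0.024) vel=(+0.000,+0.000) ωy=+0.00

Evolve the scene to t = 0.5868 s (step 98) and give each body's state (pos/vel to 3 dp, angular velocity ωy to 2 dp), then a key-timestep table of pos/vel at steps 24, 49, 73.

State at t = 0.5868 s:
  obj    pos=(+0.877,-0.157) vel=(+2.175,-0.615) ωy=+38.28

Key-timestep trajectory:
   step    t(s)  obj.x    obj.z    obj.vx   obj.vz 
     24  0.1437   +0.277  +0.013  +0.533  -0.151
     49  0.2934   +0.399  -0.021  +1.087  -0.308
     73  0.4371   +0.593  -0.076  +1.620  -0.458


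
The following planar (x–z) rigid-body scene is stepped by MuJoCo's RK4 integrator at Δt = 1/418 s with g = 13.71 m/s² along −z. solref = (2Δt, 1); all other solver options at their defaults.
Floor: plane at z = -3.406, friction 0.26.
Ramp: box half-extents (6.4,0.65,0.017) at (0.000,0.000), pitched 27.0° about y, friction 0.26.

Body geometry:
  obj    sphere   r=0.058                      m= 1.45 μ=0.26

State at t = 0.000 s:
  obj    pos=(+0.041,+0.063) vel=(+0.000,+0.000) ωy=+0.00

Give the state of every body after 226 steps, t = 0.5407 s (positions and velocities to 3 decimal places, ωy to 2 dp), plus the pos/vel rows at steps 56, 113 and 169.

State at t = 0.5407 s:
  obj    pos=(+0.620,-0.232) vel=(+2.142,-1.091) ωy=+41.44

Key-timestep trajectory:
   step    t(s)  obj.x    obj.z    obj.vx   obj.vz 
     56  0.1340   +0.077  +0.045  +0.531  -0.270
    113  0.2703   +0.186  -0.011  +1.071  -0.546
    169  0.4043   +0.365  -0.102  +1.602  -0.816


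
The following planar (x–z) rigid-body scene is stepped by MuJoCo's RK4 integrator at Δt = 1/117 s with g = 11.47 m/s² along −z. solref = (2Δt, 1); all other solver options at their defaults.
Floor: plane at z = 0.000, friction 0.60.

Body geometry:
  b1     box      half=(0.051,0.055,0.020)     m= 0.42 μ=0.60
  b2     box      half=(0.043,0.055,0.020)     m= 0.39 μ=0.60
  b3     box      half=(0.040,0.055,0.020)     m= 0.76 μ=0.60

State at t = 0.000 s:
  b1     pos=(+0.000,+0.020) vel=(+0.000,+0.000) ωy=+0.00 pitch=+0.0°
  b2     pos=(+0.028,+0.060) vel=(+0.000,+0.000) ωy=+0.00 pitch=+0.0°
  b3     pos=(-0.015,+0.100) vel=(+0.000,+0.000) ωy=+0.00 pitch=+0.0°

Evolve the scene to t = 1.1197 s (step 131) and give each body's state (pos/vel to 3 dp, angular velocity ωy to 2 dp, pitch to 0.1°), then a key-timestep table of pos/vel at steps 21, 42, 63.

State at t = 1.1197 s:
  b1     pos=(+0.000,+0.020) vel=(+0.000,+0.000) ωy=+0.00 pitch=+0.0°
  b2     pos=(+0.028,+0.060) vel=(+0.000,+0.000) ωy=+0.00 pitch=+0.0°
  b3     pos=(-0.109,+0.020) vel=(+0.000,+0.000) ωy=+0.00 pitch=+180.0°

Key-timestep trajectory:
   step    t(s)  b1.x    b1.z    b1.vx   b1.vz   b2.x    b2.z    b2.vx   b2.vz   b3.x    b3.z    b3.vx   b3.vz 
     21  0.1795   +0.000  +0.020  +0.000  +0.000   +0.028  +0.060  +0.000  +0.000   -0.016  +0.100  -0.019  -0.001
     42  0.3590   +0.000  +0.020  +0.001  +0.000   +0.028  +0.060  +0.003  +0.000   -0.031  +0.091  -0.188  -0.250
     63  0.5385   +0.000  +0.020  +0.000  +0.000   +0.028  +0.060  +0.000  +0.000   -0.096  +0.044  -0.432  -0.853


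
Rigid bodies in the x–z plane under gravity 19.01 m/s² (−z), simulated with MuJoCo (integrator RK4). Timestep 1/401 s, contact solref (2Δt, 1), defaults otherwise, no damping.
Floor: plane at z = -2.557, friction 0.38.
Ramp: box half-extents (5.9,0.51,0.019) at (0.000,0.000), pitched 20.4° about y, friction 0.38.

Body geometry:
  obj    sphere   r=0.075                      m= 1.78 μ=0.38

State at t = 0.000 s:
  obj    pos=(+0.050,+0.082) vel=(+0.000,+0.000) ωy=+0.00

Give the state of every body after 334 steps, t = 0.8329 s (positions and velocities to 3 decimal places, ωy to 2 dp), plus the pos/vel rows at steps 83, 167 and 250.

State at t = 0.8329 s:
  obj    pos=(+1.589,-0.491) vel=(+3.695,-1.374) ωy=+52.56

Key-timestep trajectory:
   step    t(s)  obj.x    obj.z    obj.vx   obj.vz 
     83  0.2070   +0.145  +0.046  +0.918  -0.342
    167  0.4165   +0.435  -0.061  +1.848  -0.687
    250  0.6234   +0.912  -0.239  +2.766  -1.029


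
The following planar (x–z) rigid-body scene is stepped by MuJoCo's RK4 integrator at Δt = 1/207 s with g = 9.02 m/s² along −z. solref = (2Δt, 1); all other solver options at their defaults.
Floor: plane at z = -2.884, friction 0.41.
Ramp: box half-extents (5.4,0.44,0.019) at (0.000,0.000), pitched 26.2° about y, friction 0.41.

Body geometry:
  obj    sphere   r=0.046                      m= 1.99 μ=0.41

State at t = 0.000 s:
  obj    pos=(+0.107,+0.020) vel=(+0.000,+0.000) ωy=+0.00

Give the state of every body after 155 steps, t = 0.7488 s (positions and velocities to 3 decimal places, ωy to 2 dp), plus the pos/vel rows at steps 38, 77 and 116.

State at t = 0.7488 s:
  obj    pos=(+0.823,-0.332) vel=(+1.911,-0.940) ωy=+46.29

Key-timestep trajectory:
   step    t(s)  obj.x    obj.z    obj.vx   obj.vz 
     38  0.1836   +0.150  -0.001  +0.469  -0.231
     77  0.3720   +0.284  -0.067  +0.949  -0.467
    116  0.5604   +0.508  -0.177  +1.430  -0.704


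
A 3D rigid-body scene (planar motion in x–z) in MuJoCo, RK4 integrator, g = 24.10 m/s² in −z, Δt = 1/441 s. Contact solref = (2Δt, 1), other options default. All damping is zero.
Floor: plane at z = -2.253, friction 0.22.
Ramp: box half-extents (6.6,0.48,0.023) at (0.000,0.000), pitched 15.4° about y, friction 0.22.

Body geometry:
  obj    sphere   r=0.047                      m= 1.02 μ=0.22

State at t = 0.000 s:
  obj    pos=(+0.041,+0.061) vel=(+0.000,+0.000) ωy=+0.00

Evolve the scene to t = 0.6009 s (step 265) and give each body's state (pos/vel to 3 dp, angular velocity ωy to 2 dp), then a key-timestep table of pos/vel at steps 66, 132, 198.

State at t = 0.6009 s:
  obj    pos=(+0.837,-0.158) vel=(+2.648,-0.729) ωy=+58.44

Key-timestep trajectory:
   step    t(s)  obj.x    obj.z    obj.vx   obj.vz 
     66  0.1497   +0.090  +0.048  +0.660  -0.182
    132  0.2993   +0.239  +0.007  +1.319  -0.363
    198  0.4490   +0.485  -0.061  +1.979  -0.545


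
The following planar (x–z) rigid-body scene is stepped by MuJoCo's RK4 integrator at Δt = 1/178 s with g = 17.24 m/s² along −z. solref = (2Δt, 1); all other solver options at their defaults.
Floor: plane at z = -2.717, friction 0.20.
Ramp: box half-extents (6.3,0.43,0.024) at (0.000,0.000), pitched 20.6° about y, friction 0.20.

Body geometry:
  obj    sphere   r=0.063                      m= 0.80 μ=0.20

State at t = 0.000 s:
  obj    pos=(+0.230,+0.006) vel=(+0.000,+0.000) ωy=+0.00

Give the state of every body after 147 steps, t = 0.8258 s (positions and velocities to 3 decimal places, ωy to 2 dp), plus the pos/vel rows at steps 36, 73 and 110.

State at t = 0.8258 s:
  obj    pos=(+1.613,-0.513) vel=(+3.349,-1.259) ωy=+56.78

Key-timestep trajectory:
   step    t(s)  obj.x    obj.z    obj.vx   obj.vz 
     36  0.2022   +0.313  -0.025  +0.820  -0.308
     73  0.4101   +0.571  -0.122  +1.663  -0.625
    110  0.6180   +1.005  -0.285  +2.506  -0.942


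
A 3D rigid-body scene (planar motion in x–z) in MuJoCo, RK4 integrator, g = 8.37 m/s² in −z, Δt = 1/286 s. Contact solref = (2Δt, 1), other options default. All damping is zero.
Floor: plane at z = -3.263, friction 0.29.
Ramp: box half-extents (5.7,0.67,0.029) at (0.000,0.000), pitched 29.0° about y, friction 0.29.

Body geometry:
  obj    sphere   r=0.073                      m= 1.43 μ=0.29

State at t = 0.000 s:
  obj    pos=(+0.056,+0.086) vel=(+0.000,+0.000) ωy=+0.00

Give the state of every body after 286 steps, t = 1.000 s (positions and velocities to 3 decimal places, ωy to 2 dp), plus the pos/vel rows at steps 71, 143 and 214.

State at t = 1.000 s:
  obj    pos=(+1.324,-0.617) vel=(+2.535,-1.405) ωy=+39.70

Key-timestep trajectory:
   step    t(s)  obj.x    obj.z    obj.vx   obj.vz 
     71  0.2483   +0.134  +0.042  +0.629  -0.349
    143  0.5000   +0.373  -0.090  +1.268  -0.703
    214  0.7483   +0.766  -0.308  +1.897  -1.052


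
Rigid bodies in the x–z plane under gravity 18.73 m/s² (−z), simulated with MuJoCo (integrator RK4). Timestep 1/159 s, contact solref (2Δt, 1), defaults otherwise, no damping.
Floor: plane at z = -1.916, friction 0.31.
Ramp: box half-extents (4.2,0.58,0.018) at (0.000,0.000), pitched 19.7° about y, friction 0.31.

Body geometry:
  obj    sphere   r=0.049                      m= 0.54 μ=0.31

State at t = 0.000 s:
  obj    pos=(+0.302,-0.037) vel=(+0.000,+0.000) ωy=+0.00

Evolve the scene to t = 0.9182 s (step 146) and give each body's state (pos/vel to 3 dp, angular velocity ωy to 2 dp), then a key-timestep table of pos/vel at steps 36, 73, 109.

State at t = 0.9182 s:
  obj    pos=(+2.092,-0.678) vel=(+3.899,-1.396) ωy=+84.50

Key-timestep trajectory:
   step    t(s)  obj.x    obj.z    obj.vx   obj.vz 
     36  0.2264   +0.411  -0.076  +0.962  -0.344
     73  0.4591   +0.750  -0.197  +1.950  -0.698
    109  0.6855   +1.300  -0.394  +2.911  -1.042


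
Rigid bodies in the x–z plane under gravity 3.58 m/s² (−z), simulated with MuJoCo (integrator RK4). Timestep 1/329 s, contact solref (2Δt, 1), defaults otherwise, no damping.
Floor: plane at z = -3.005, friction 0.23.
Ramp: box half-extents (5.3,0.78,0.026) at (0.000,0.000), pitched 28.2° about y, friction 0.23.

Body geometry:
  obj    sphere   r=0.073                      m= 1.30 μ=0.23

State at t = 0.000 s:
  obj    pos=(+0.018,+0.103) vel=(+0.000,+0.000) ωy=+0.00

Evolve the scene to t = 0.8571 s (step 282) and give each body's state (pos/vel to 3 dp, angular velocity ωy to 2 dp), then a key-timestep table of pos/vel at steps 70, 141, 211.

State at t = 0.8571 s:
  obj    pos=(+0.409,-0.107) vel=(+0.913,-0.489) ωy=+14.19

Key-timestep trajectory:
   step    t(s)  obj.x    obj.z    obj.vx   obj.vz 
     70  0.2128   +0.042  +0.090  +0.227  -0.122
    141  0.4286   +0.116  +0.050  +0.456  -0.245
    211  0.6413   +0.237  -0.015  +0.683  -0.366


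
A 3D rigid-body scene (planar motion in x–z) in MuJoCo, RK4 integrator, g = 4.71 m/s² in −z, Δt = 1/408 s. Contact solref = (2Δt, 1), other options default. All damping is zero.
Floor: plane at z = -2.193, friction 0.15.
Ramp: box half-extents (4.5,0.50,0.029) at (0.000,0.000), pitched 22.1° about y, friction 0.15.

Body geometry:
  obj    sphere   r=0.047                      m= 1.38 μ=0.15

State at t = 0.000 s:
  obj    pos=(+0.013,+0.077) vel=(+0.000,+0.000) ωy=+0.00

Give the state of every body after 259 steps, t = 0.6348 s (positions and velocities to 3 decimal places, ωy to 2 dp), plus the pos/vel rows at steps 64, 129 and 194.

State at t = 0.6348 s:
  obj    pos=(+0.249,-0.019) vel=(+0.745,-0.302) ωy=+17.09

Key-timestep trajectory:
   step    t(s)  obj.x    obj.z    obj.vx   obj.vz 
     64  0.1569   +0.027  +0.071  +0.184  -0.075
    129  0.3162   +0.072  +0.053  +0.371  -0.151
    194  0.4755   +0.146  +0.023  +0.558  -0.226


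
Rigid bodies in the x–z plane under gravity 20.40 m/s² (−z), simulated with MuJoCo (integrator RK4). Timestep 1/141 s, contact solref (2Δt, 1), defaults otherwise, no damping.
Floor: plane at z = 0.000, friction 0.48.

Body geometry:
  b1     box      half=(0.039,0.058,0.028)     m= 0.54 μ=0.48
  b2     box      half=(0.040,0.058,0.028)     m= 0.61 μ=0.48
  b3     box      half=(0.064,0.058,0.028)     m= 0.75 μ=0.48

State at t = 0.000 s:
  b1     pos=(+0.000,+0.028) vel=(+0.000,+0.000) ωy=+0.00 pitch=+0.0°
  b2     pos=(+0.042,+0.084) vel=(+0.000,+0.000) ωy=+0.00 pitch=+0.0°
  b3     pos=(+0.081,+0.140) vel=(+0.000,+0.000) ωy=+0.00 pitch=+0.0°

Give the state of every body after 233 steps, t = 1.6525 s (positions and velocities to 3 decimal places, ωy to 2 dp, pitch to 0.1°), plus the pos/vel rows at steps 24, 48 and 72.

State at t = 1.6525 s:
  b1     pos=(+0.000,+0.028) vel=(+0.000,+0.000) ωy=+0.00 pitch=+0.0°
  b2     pos=(+0.080,+0.040) vel=(+0.000,+0.000) ωy=+0.00 pitch=+90.0°
  b3     pos=(+0.279,+0.028) vel=(+0.000,+0.000) ωy=+0.00 pitch=+180.0°

Key-timestep trajectory:
   step    t(s)  b1.x    b1.z    b1.vx   b1.vz   b2.x    b2.z    b2.vx   b2.vz   b3.x    b3.z    b3.vx   b3.vz 
     24  0.1702   +0.000  +0.028  +0.000  +0.000   +0.076  +0.041  +0.571  -0.624   +0.151  +0.065  +0.363  +0.227
     48  0.3404   +0.000  +0.028  +0.000  +0.000   +0.077  +0.040  +0.043  +0.028   +0.206  +0.070  +0.160  -0.032
     72  0.5106   +0.000  +0.028  +0.000  +0.000   +0.080  +0.040  +0.000  +0.000   +0.250  +0.057  +0.533  -0.357


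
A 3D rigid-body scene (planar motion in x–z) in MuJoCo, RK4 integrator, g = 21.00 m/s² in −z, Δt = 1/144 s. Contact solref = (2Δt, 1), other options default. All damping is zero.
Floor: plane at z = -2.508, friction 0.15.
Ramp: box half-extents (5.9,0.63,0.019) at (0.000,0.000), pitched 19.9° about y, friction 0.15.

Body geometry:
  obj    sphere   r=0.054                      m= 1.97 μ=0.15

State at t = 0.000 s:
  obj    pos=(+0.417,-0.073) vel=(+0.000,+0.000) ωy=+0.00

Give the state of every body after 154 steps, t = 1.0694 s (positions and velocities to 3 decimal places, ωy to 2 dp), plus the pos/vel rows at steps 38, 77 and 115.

State at t = 1.0694 s:
  obj    pos=(+3.163,-1.067) vel=(+5.134,-1.859) ωy=+101.08

Key-timestep trajectory:
   step    t(s)  obj.x    obj.z    obj.vx   obj.vz 
     38  0.2639   +0.584  -0.134  +1.267  -0.459
     77  0.5347   +1.103  -0.322  +2.567  -0.929
    115  0.7986   +1.948  -0.628  +3.834  -1.388
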